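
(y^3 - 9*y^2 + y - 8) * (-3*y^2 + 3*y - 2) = -3*y^5 + 30*y^4 - 32*y^3 + 45*y^2 - 26*y + 16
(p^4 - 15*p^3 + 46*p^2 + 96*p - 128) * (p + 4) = p^5 - 11*p^4 - 14*p^3 + 280*p^2 + 256*p - 512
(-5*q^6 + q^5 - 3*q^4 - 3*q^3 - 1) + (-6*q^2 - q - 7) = -5*q^6 + q^5 - 3*q^4 - 3*q^3 - 6*q^2 - q - 8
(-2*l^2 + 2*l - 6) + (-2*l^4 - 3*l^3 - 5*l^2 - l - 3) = -2*l^4 - 3*l^3 - 7*l^2 + l - 9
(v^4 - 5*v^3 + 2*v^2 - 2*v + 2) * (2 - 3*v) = -3*v^5 + 17*v^4 - 16*v^3 + 10*v^2 - 10*v + 4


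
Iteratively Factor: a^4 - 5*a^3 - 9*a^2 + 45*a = (a - 3)*(a^3 - 2*a^2 - 15*a) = (a - 5)*(a - 3)*(a^2 + 3*a) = (a - 5)*(a - 3)*(a + 3)*(a)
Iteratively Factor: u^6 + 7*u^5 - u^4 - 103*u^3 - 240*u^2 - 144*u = (u + 3)*(u^5 + 4*u^4 - 13*u^3 - 64*u^2 - 48*u) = (u + 3)*(u + 4)*(u^4 - 13*u^2 - 12*u) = (u + 3)^2*(u + 4)*(u^3 - 3*u^2 - 4*u) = (u + 1)*(u + 3)^2*(u + 4)*(u^2 - 4*u) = u*(u + 1)*(u + 3)^2*(u + 4)*(u - 4)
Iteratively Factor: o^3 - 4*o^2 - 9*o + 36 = (o + 3)*(o^2 - 7*o + 12) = (o - 3)*(o + 3)*(o - 4)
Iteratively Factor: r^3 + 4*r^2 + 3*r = (r + 3)*(r^2 + r) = (r + 1)*(r + 3)*(r)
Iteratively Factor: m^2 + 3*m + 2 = (m + 1)*(m + 2)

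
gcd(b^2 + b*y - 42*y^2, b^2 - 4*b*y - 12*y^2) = -b + 6*y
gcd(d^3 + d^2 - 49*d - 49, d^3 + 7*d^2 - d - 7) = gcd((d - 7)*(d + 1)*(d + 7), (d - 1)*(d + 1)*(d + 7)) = d^2 + 8*d + 7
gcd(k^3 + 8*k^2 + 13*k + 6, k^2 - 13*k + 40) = 1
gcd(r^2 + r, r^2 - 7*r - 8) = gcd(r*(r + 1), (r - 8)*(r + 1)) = r + 1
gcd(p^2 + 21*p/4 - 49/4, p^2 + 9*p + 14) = p + 7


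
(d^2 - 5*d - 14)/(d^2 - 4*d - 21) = (d + 2)/(d + 3)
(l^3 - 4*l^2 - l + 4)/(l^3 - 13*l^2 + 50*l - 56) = (l^2 - 1)/(l^2 - 9*l + 14)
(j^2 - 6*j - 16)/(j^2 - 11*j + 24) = (j + 2)/(j - 3)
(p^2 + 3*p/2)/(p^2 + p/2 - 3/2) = p/(p - 1)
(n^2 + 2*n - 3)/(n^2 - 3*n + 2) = (n + 3)/(n - 2)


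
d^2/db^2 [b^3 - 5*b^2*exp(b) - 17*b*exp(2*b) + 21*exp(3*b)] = -5*b^2*exp(b) - 68*b*exp(2*b) - 20*b*exp(b) + 6*b + 189*exp(3*b) - 68*exp(2*b) - 10*exp(b)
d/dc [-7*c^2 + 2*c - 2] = 2 - 14*c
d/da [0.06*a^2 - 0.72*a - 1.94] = 0.12*a - 0.72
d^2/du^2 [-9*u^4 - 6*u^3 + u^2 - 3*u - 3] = -108*u^2 - 36*u + 2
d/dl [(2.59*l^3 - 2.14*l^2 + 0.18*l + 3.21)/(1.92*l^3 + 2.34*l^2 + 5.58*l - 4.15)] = (10.1694*l^4 + 28.2132*l^3 - 63.0975*l^2 + 2.73920000000001*l - 18.6588)/(3.6864*l^6 + 8.9856*l^5 + 26.9028*l^4 + 10.1784*l^3 + 11.7144*l^2 - 46.314*l + 17.2225)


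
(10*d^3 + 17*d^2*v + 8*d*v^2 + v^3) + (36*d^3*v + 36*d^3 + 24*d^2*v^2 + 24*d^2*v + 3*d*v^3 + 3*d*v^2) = 36*d^3*v + 46*d^3 + 24*d^2*v^2 + 41*d^2*v + 3*d*v^3 + 11*d*v^2 + v^3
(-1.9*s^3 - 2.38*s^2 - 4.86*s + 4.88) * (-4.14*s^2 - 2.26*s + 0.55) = 7.866*s^5 + 14.1472*s^4 + 24.4542*s^3 - 10.5286*s^2 - 13.7018*s + 2.684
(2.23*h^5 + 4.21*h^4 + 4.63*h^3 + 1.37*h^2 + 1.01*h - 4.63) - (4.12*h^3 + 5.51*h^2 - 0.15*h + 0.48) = 2.23*h^5 + 4.21*h^4 + 0.51*h^3 - 4.14*h^2 + 1.16*h - 5.11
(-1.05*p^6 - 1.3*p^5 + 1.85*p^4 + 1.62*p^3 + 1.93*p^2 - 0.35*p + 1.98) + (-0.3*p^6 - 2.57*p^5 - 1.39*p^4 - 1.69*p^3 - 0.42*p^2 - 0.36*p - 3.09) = -1.35*p^6 - 3.87*p^5 + 0.46*p^4 - 0.0699999999999998*p^3 + 1.51*p^2 - 0.71*p - 1.11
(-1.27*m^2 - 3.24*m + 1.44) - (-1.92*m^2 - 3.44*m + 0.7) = 0.65*m^2 + 0.2*m + 0.74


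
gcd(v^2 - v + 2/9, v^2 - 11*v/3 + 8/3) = 1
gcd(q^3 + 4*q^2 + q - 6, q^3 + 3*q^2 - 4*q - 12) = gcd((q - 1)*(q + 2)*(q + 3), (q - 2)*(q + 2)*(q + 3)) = q^2 + 5*q + 6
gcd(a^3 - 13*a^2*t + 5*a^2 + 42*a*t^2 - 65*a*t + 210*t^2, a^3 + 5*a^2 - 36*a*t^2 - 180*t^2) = -a^2 + 6*a*t - 5*a + 30*t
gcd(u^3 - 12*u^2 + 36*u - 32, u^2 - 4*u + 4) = u^2 - 4*u + 4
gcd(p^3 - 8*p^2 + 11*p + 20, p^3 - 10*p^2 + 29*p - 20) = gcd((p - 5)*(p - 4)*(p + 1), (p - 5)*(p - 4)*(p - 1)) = p^2 - 9*p + 20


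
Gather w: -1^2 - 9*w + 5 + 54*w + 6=45*w + 10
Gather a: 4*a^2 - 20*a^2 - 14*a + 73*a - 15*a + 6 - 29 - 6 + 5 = -16*a^2 + 44*a - 24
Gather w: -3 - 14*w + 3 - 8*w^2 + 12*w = -8*w^2 - 2*w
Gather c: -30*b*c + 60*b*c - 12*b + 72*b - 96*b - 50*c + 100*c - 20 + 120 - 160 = -36*b + c*(30*b + 50) - 60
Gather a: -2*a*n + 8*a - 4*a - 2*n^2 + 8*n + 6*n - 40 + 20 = a*(4 - 2*n) - 2*n^2 + 14*n - 20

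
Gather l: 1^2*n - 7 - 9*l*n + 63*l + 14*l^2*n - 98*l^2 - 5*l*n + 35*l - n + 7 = l^2*(14*n - 98) + l*(98 - 14*n)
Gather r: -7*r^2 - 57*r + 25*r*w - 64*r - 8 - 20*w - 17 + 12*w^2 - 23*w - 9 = -7*r^2 + r*(25*w - 121) + 12*w^2 - 43*w - 34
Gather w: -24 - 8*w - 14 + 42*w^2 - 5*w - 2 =42*w^2 - 13*w - 40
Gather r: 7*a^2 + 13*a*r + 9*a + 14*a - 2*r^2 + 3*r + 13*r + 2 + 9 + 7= 7*a^2 + 23*a - 2*r^2 + r*(13*a + 16) + 18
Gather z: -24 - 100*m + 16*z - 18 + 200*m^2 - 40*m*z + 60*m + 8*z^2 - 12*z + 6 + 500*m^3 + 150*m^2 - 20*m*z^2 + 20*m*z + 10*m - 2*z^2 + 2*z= 500*m^3 + 350*m^2 - 30*m + z^2*(6 - 20*m) + z*(6 - 20*m) - 36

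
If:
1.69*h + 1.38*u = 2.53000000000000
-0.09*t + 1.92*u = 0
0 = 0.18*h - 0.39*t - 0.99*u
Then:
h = 1.47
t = 0.61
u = 0.03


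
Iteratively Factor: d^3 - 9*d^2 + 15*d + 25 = (d - 5)*(d^2 - 4*d - 5) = (d - 5)^2*(d + 1)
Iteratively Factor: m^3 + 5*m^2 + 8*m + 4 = (m + 2)*(m^2 + 3*m + 2) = (m + 1)*(m + 2)*(m + 2)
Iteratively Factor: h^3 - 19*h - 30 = (h - 5)*(h^2 + 5*h + 6) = (h - 5)*(h + 3)*(h + 2)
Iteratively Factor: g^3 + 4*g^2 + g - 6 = (g - 1)*(g^2 + 5*g + 6) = (g - 1)*(g + 3)*(g + 2)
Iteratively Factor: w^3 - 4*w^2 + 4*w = (w - 2)*(w^2 - 2*w) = (w - 2)^2*(w)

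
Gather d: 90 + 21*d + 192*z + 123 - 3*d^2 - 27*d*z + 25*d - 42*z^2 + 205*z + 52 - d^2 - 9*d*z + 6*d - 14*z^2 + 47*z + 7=-4*d^2 + d*(52 - 36*z) - 56*z^2 + 444*z + 272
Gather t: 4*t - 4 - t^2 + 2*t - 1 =-t^2 + 6*t - 5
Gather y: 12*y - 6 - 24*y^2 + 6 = -24*y^2 + 12*y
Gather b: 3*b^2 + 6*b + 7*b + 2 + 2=3*b^2 + 13*b + 4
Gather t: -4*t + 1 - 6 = -4*t - 5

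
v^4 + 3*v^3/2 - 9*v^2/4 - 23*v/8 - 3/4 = (v - 3/2)*(v + 1/2)^2*(v + 2)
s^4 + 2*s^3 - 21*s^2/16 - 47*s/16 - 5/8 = (s - 5/4)*(s + 1/4)*(s + 1)*(s + 2)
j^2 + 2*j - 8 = (j - 2)*(j + 4)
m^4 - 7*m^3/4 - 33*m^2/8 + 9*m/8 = m*(m - 3)*(m - 1/4)*(m + 3/2)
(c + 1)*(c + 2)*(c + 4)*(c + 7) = c^4 + 14*c^3 + 63*c^2 + 106*c + 56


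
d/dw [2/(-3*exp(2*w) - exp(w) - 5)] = (12*exp(w) + 2)*exp(w)/(3*exp(2*w) + exp(w) + 5)^2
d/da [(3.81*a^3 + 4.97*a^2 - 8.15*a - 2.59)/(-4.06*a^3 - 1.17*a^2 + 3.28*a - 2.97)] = (7.105427357601e-15*a^5 + 15.7205*a^4 - 41.1844*a^3 - 58.7272*a^2 - 35.5824*a + 32.7007)/(16.4836*a^6 + 9.5004*a^5 - 25.2647*a^4 + 16.4412*a^3 + 17.7082*a^2 - 19.4832*a + 8.8209)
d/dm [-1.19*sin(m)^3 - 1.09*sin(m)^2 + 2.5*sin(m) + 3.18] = (-3.57*sin(m)^2 - 2.18*sin(m) + 2.5)*cos(m)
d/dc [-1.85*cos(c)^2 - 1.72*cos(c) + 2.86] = (3.7*cos(c) + 1.72)*sin(c)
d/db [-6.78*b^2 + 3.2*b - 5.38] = 3.2 - 13.56*b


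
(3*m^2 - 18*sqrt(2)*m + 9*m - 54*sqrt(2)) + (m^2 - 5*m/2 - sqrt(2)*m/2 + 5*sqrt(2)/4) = 4*m^2 - 37*sqrt(2)*m/2 + 13*m/2 - 211*sqrt(2)/4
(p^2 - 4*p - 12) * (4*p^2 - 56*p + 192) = 4*p^4 - 72*p^3 + 368*p^2 - 96*p - 2304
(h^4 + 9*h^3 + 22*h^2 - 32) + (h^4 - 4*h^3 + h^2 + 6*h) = 2*h^4 + 5*h^3 + 23*h^2 + 6*h - 32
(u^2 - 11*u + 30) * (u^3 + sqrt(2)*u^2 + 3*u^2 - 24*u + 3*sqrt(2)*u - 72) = u^5 - 8*u^4 + sqrt(2)*u^4 - 27*u^3 - 8*sqrt(2)*u^3 - 3*sqrt(2)*u^2 + 282*u^2 + 72*u + 90*sqrt(2)*u - 2160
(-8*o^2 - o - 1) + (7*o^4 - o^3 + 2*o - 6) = 7*o^4 - o^3 - 8*o^2 + o - 7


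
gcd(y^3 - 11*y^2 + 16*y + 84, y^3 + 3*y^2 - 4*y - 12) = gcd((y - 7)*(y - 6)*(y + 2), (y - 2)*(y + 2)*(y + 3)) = y + 2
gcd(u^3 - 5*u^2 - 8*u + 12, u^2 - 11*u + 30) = u - 6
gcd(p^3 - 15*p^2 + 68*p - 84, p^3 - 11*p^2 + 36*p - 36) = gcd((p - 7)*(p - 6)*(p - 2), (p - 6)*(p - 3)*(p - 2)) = p^2 - 8*p + 12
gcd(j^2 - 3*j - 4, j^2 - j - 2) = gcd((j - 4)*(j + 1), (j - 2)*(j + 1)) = j + 1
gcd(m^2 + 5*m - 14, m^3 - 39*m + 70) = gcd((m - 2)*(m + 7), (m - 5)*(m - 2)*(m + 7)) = m^2 + 5*m - 14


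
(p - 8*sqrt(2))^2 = p^2 - 16*sqrt(2)*p + 128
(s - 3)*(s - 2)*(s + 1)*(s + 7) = s^4 + 3*s^3 - 27*s^2 + 13*s + 42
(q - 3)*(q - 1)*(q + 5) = q^3 + q^2 - 17*q + 15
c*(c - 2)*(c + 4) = c^3 + 2*c^2 - 8*c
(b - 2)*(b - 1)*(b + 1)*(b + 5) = b^4 + 3*b^3 - 11*b^2 - 3*b + 10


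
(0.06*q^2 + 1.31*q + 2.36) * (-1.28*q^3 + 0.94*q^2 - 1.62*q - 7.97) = -0.0768*q^5 - 1.6204*q^4 - 1.8866*q^3 - 0.382*q^2 - 14.2639*q - 18.8092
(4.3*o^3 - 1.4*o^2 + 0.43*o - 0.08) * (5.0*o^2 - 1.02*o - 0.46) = 21.5*o^5 - 11.386*o^4 + 1.6*o^3 - 0.1946*o^2 - 0.1162*o + 0.0368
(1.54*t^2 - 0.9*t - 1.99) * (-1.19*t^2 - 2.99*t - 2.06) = -1.8326*t^4 - 3.5336*t^3 + 1.8867*t^2 + 7.8041*t + 4.0994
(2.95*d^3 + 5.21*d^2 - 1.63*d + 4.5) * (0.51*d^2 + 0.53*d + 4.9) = 1.5045*d^5 + 4.2206*d^4 + 16.385*d^3 + 26.9601*d^2 - 5.602*d + 22.05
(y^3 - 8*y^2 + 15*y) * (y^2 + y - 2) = y^5 - 7*y^4 + 5*y^3 + 31*y^2 - 30*y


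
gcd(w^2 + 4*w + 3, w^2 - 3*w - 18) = w + 3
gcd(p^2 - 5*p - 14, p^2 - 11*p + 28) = p - 7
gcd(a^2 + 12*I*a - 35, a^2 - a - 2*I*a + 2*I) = 1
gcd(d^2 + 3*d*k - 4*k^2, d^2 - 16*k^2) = d + 4*k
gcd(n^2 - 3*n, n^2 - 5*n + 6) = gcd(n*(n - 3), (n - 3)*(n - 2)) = n - 3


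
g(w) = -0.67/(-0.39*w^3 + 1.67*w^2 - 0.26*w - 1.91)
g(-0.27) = 0.39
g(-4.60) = -0.01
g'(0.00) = -0.05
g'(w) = -0.67*(1.17*w^2 - 3.34*w + 0.26)/(-0.39*w^3 + 1.67*w^2 - 0.26*w - 1.91)^2 = (-0.7839*w^2 + 2.2378*w - 0.1742)/(0.39*w^3 - 1.67*w^2 + 0.26*w + 1.91)^2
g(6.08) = 0.02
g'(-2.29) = -0.06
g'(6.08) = -0.02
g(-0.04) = 0.35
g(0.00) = 0.35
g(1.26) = 1.83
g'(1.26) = 10.43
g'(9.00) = -0.00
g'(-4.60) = -0.01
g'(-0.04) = -0.07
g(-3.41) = -0.02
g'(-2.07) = -0.10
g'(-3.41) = -0.01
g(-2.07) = -0.07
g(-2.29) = -0.06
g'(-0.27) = -0.29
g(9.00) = 0.00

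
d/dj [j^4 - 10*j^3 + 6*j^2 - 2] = 2*j*(2*j^2 - 15*j + 6)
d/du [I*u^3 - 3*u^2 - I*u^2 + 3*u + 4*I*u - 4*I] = 3*I*u^2 - 6*u - 2*I*u + 3 + 4*I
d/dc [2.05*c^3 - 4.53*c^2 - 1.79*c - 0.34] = 6.15*c^2 - 9.06*c - 1.79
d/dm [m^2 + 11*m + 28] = 2*m + 11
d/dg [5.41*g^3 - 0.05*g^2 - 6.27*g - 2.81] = 16.23*g^2 - 0.1*g - 6.27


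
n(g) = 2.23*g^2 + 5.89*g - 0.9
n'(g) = 4.46*g + 5.89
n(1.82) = 17.21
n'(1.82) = 14.01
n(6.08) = 117.35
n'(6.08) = 33.01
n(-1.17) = -4.74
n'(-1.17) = 0.67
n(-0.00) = -0.90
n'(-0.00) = 5.89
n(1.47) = 12.58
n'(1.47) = 12.45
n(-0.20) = -1.99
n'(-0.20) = 5.00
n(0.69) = 4.23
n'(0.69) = 8.97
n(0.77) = 4.96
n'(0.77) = 9.32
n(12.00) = 390.90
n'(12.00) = 59.41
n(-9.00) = 126.72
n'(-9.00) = -34.25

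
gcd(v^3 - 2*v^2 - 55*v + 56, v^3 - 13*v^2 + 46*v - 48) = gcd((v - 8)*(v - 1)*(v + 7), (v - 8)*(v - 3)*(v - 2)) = v - 8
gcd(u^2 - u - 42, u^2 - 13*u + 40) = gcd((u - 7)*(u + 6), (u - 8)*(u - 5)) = 1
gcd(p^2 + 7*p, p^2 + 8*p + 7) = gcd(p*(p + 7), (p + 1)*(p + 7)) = p + 7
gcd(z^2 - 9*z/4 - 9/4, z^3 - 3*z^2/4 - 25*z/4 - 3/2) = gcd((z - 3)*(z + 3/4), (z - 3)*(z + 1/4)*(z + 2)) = z - 3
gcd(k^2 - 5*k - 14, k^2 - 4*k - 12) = k + 2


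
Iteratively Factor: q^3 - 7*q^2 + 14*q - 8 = (q - 1)*(q^2 - 6*q + 8) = (q - 2)*(q - 1)*(q - 4)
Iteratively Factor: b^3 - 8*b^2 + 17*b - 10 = (b - 2)*(b^2 - 6*b + 5) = (b - 5)*(b - 2)*(b - 1)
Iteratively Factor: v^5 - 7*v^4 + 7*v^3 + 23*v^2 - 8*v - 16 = (v - 4)*(v^4 - 3*v^3 - 5*v^2 + 3*v + 4) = (v - 4)*(v + 1)*(v^3 - 4*v^2 - v + 4) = (v - 4)^2*(v + 1)*(v^2 - 1) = (v - 4)^2*(v + 1)^2*(v - 1)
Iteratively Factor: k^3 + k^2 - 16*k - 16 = (k - 4)*(k^2 + 5*k + 4) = (k - 4)*(k + 4)*(k + 1)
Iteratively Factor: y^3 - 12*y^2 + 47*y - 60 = (y - 5)*(y^2 - 7*y + 12) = (y - 5)*(y - 3)*(y - 4)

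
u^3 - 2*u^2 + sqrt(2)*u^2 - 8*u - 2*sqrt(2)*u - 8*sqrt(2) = (u - 4)*(u + 2)*(u + sqrt(2))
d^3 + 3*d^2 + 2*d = d*(d + 1)*(d + 2)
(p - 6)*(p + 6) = p^2 - 36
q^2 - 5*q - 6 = (q - 6)*(q + 1)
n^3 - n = n*(n - 1)*(n + 1)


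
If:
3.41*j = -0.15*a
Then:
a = -22.7333333333333*j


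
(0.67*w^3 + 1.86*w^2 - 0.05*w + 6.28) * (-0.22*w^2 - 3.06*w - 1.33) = -0.1474*w^5 - 2.4594*w^4 - 6.5717*w^3 - 3.7024*w^2 - 19.1503*w - 8.3524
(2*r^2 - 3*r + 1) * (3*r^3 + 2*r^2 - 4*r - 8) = 6*r^5 - 5*r^4 - 11*r^3 - 2*r^2 + 20*r - 8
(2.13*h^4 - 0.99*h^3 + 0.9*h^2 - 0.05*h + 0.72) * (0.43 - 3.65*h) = -7.7745*h^5 + 4.5294*h^4 - 3.7107*h^3 + 0.5695*h^2 - 2.6495*h + 0.3096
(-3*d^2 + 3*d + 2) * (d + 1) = -3*d^3 + 5*d + 2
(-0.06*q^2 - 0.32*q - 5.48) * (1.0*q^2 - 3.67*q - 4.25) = -0.06*q^4 - 0.0998*q^3 - 4.0506*q^2 + 21.4716*q + 23.29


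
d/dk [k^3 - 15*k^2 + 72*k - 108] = 3*k^2 - 30*k + 72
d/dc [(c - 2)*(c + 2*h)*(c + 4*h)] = 3*c^2 + 12*c*h - 4*c + 8*h^2 - 12*h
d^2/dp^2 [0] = 0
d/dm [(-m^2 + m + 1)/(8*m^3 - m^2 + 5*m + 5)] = 4*m*(2*m^3 - 4*m^2 - 7*m - 2)/(64*m^6 - 16*m^5 + 81*m^4 + 70*m^3 + 15*m^2 + 50*m + 25)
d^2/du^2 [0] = 0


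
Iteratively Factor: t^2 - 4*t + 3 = (t - 3)*(t - 1)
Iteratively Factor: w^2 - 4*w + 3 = (w - 1)*(w - 3)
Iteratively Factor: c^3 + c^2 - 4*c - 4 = (c - 2)*(c^2 + 3*c + 2) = (c - 2)*(c + 2)*(c + 1)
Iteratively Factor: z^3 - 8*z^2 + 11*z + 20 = (z + 1)*(z^2 - 9*z + 20) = (z - 4)*(z + 1)*(z - 5)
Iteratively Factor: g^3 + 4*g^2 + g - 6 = (g + 2)*(g^2 + 2*g - 3) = (g - 1)*(g + 2)*(g + 3)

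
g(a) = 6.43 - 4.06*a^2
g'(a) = -8.12*a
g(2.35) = -15.99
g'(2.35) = -19.08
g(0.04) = 6.42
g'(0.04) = -0.32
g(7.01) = -193.08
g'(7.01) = -56.92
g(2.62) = -21.44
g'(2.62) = -21.27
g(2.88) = -27.25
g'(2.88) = -23.39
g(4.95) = -93.05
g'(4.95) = -40.19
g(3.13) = -33.35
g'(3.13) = -25.42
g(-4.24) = -66.56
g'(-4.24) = 34.43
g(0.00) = 6.43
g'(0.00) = 0.00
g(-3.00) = -30.11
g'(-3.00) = 24.36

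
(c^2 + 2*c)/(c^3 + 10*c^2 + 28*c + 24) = c/(c^2 + 8*c + 12)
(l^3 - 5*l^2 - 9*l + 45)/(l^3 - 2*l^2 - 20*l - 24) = (-l^3 + 5*l^2 + 9*l - 45)/(-l^3 + 2*l^2 + 20*l + 24)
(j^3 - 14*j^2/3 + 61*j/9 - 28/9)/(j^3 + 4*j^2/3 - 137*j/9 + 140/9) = (j - 1)/(j + 5)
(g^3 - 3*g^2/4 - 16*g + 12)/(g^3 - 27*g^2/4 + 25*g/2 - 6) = (g + 4)/(g - 2)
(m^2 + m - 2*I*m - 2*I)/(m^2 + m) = (m - 2*I)/m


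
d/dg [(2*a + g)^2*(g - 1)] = (2*a + g)*(2*a + 3*g - 2)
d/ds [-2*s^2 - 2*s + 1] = -4*s - 2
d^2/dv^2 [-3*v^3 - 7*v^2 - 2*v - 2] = -18*v - 14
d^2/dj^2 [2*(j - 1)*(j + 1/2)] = 4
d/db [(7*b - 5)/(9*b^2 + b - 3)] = (63*b^2 + 7*b - (7*b - 5)*(18*b + 1) - 21)/(9*b^2 + b - 3)^2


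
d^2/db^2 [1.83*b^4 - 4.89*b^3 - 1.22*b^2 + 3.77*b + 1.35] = 21.96*b^2 - 29.34*b - 2.44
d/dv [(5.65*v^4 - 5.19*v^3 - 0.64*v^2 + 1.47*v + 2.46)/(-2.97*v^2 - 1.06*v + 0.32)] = (-33.561*v^5 - 2.5527*v^4 + 18.2348*v^3 + 0.0618999999999996*v^2 + 14.2028*v + 3.078)/(8.8209*v^4 + 6.2964*v^3 - 0.7772*v^2 - 0.6784*v + 0.1024)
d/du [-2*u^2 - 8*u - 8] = -4*u - 8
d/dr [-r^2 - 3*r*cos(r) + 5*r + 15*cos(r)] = 3*r*sin(r) - 2*r - 15*sin(r) - 3*cos(r) + 5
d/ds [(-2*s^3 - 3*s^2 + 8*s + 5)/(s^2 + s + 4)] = (-2*s^4 - 4*s^3 - 35*s^2 - 34*s + 27)/(s^4 + 2*s^3 + 9*s^2 + 8*s + 16)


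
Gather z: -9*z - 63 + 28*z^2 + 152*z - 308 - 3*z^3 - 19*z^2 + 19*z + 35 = -3*z^3 + 9*z^2 + 162*z - 336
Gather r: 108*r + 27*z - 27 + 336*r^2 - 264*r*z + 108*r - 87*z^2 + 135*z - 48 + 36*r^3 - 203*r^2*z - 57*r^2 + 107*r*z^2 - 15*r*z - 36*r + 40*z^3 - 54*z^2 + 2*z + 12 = 36*r^3 + r^2*(279 - 203*z) + r*(107*z^2 - 279*z + 180) + 40*z^3 - 141*z^2 + 164*z - 63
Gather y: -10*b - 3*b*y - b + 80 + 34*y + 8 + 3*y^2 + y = -11*b + 3*y^2 + y*(35 - 3*b) + 88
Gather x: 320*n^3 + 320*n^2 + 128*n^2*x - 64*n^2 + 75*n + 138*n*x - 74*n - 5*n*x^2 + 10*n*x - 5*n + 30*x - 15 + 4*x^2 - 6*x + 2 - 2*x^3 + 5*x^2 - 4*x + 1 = 320*n^3 + 256*n^2 - 4*n - 2*x^3 + x^2*(9 - 5*n) + x*(128*n^2 + 148*n + 20) - 12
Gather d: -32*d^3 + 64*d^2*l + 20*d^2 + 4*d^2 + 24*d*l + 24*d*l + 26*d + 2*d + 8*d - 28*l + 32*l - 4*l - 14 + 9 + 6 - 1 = -32*d^3 + d^2*(64*l + 24) + d*(48*l + 36)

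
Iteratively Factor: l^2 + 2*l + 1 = (l + 1)*(l + 1)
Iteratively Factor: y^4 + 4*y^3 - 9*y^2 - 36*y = (y + 3)*(y^3 + y^2 - 12*y) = (y + 3)*(y + 4)*(y^2 - 3*y) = (y - 3)*(y + 3)*(y + 4)*(y)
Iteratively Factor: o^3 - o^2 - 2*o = (o + 1)*(o^2 - 2*o) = o*(o + 1)*(o - 2)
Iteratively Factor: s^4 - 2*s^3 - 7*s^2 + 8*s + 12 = (s - 3)*(s^3 + s^2 - 4*s - 4) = (s - 3)*(s - 2)*(s^2 + 3*s + 2) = (s - 3)*(s - 2)*(s + 2)*(s + 1)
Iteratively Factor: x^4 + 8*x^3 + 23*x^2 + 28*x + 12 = (x + 3)*(x^3 + 5*x^2 + 8*x + 4) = (x + 1)*(x + 3)*(x^2 + 4*x + 4) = (x + 1)*(x + 2)*(x + 3)*(x + 2)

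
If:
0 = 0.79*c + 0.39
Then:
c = -0.49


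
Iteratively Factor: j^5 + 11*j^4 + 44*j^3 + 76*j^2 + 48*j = (j + 2)*(j^4 + 9*j^3 + 26*j^2 + 24*j) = (j + 2)^2*(j^3 + 7*j^2 + 12*j) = (j + 2)^2*(j + 3)*(j^2 + 4*j) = j*(j + 2)^2*(j + 3)*(j + 4)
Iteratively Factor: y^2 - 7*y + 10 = (y - 5)*(y - 2)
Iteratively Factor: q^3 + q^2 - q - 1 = (q - 1)*(q^2 + 2*q + 1) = (q - 1)*(q + 1)*(q + 1)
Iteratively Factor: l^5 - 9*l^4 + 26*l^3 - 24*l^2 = (l - 4)*(l^4 - 5*l^3 + 6*l^2) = l*(l - 4)*(l^3 - 5*l^2 + 6*l) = l*(l - 4)*(l - 3)*(l^2 - 2*l) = l^2*(l - 4)*(l - 3)*(l - 2)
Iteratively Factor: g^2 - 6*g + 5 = (g - 1)*(g - 5)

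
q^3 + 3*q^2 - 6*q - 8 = (q - 2)*(q + 1)*(q + 4)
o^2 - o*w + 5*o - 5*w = (o + 5)*(o - w)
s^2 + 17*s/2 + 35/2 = (s + 7/2)*(s + 5)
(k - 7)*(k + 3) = k^2 - 4*k - 21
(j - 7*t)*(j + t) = j^2 - 6*j*t - 7*t^2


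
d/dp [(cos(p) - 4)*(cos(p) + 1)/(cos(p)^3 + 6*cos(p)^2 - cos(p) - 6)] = (cos(p)^2 - 8*cos(p) - 14)*sin(p)/((cos(p) - 1)^2*(cos(p) + 6)^2)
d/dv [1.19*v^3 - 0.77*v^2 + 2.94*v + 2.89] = 3.57*v^2 - 1.54*v + 2.94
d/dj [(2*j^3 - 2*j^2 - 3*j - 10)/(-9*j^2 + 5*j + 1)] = (-18*j^4 + 20*j^3 - 31*j^2 - 184*j + 47)/(81*j^4 - 90*j^3 + 7*j^2 + 10*j + 1)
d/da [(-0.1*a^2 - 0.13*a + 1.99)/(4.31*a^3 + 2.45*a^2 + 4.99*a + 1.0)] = (0.431*a^4 + 1.1206*a^3 - 25.9112*a^2 - 9.951*a - 10.0601)/(18.5761*a^6 + 21.119*a^5 + 49.0163*a^4 + 33.071*a^3 + 29.8001*a^2 + 9.98*a + 1.0)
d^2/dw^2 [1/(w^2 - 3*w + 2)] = 2*(-w^2 + 3*w + (2*w - 3)^2 - 2)/(w^2 - 3*w + 2)^3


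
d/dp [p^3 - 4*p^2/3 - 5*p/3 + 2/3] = 3*p^2 - 8*p/3 - 5/3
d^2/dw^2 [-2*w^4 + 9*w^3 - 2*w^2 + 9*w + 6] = -24*w^2 + 54*w - 4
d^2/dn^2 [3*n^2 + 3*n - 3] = 6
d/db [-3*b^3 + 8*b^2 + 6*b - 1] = -9*b^2 + 16*b + 6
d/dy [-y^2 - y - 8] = -2*y - 1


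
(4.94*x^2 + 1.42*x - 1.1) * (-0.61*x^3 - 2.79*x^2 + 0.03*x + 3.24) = -3.0134*x^5 - 14.6488*x^4 - 3.1426*x^3 + 19.1172*x^2 + 4.5678*x - 3.564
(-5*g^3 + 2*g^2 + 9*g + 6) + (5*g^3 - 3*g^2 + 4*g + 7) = -g^2 + 13*g + 13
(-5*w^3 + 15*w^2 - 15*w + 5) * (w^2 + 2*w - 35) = -5*w^5 + 5*w^4 + 190*w^3 - 550*w^2 + 535*w - 175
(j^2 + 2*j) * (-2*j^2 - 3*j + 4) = -2*j^4 - 7*j^3 - 2*j^2 + 8*j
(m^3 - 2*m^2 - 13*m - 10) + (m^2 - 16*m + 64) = m^3 - m^2 - 29*m + 54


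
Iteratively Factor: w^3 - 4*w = (w - 2)*(w^2 + 2*w) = w*(w - 2)*(w + 2)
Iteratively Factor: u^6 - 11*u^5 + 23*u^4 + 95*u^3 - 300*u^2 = (u)*(u^5 - 11*u^4 + 23*u^3 + 95*u^2 - 300*u) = u*(u - 5)*(u^4 - 6*u^3 - 7*u^2 + 60*u) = u*(u - 5)*(u + 3)*(u^3 - 9*u^2 + 20*u) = u*(u - 5)*(u - 4)*(u + 3)*(u^2 - 5*u) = u*(u - 5)^2*(u - 4)*(u + 3)*(u)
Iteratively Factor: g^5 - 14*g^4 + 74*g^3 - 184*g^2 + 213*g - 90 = (g - 3)*(g^4 - 11*g^3 + 41*g^2 - 61*g + 30) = (g - 3)*(g - 2)*(g^3 - 9*g^2 + 23*g - 15) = (g - 3)*(g - 2)*(g - 1)*(g^2 - 8*g + 15) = (g - 3)^2*(g - 2)*(g - 1)*(g - 5)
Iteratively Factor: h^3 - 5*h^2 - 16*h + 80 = (h - 5)*(h^2 - 16) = (h - 5)*(h + 4)*(h - 4)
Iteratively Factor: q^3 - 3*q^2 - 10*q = (q - 5)*(q^2 + 2*q) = q*(q - 5)*(q + 2)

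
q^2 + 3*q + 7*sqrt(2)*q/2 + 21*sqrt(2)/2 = (q + 3)*(q + 7*sqrt(2)/2)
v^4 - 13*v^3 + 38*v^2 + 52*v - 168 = (v - 7)*(v - 6)*(v - 2)*(v + 2)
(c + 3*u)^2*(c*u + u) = c^3*u + 6*c^2*u^2 + c^2*u + 9*c*u^3 + 6*c*u^2 + 9*u^3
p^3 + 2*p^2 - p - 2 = (p - 1)*(p + 1)*(p + 2)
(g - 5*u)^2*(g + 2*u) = g^3 - 8*g^2*u + 5*g*u^2 + 50*u^3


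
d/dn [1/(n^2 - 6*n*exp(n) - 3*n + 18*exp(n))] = (6*n*exp(n) - 2*n - 12*exp(n) + 3)/(n^2 - 6*n*exp(n) - 3*n + 18*exp(n))^2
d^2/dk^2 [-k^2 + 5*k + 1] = -2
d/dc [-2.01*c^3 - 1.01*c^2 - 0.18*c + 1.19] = -6.03*c^2 - 2.02*c - 0.18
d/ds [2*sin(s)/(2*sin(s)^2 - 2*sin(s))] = -cos(s)/(sin(s) - 1)^2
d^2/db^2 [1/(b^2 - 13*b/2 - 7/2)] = 4*(4*b^2 - 26*b - (4*b - 13)^2 - 14)/(-2*b^2 + 13*b + 7)^3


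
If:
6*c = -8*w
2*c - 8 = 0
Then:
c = 4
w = -3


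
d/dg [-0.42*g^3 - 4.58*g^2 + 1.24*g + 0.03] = -1.26*g^2 - 9.16*g + 1.24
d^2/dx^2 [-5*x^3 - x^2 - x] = -30*x - 2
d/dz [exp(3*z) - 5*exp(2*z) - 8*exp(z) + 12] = (3*exp(2*z) - 10*exp(z) - 8)*exp(z)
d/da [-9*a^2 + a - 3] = 1 - 18*a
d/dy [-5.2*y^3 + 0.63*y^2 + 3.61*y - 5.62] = -15.6*y^2 + 1.26*y + 3.61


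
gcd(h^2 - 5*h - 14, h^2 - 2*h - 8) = h + 2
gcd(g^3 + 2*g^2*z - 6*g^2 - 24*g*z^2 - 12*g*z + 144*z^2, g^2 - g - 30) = g - 6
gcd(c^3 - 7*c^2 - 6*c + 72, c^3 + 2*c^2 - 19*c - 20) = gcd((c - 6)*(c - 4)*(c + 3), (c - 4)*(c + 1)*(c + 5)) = c - 4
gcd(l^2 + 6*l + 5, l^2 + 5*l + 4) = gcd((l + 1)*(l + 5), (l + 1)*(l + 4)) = l + 1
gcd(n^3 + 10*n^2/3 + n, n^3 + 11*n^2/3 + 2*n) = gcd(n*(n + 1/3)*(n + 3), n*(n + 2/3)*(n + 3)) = n^2 + 3*n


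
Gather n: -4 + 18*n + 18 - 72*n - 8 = 6 - 54*n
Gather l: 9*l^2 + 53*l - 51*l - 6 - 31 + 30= 9*l^2 + 2*l - 7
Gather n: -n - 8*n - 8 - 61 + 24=-9*n - 45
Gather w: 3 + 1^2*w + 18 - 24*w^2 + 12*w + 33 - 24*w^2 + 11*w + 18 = -48*w^2 + 24*w + 72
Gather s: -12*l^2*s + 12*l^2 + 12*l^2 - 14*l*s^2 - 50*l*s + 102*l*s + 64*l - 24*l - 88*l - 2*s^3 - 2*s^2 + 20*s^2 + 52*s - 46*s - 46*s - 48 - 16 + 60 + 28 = 24*l^2 - 48*l - 2*s^3 + s^2*(18 - 14*l) + s*(-12*l^2 + 52*l - 40) + 24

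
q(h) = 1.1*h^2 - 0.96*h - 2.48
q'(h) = 2.2*h - 0.96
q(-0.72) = -1.22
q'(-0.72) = -2.54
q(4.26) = 13.39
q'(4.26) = 8.41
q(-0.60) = -1.51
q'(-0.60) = -2.28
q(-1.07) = -0.19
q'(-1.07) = -3.31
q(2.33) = 1.25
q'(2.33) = 4.17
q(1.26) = -1.94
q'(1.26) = 1.81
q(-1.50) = 1.44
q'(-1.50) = -4.26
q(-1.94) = 3.52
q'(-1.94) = -5.23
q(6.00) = 31.36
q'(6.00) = 12.24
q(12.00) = 144.40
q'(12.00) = 25.44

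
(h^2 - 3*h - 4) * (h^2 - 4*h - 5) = h^4 - 7*h^3 + 3*h^2 + 31*h + 20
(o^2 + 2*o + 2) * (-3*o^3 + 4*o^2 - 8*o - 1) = -3*o^5 - 2*o^4 - 6*o^3 - 9*o^2 - 18*o - 2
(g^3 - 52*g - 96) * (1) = g^3 - 52*g - 96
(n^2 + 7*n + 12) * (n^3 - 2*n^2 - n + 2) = n^5 + 5*n^4 - 3*n^3 - 29*n^2 + 2*n + 24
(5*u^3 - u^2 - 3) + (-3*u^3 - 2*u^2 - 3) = 2*u^3 - 3*u^2 - 6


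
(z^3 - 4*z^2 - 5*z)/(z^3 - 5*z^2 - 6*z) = (z - 5)/(z - 6)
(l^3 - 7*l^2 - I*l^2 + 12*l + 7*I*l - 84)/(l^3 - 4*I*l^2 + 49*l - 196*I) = (l^2 + l*(-7 + 3*I) - 21*I)/(l^2 + 49)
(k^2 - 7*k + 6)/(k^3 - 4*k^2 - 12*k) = (k - 1)/(k*(k + 2))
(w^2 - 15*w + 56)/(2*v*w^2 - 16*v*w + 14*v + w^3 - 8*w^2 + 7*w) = (w - 8)/(2*v*w - 2*v + w^2 - w)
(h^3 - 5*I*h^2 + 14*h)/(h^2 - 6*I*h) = (h^2 - 5*I*h + 14)/(h - 6*I)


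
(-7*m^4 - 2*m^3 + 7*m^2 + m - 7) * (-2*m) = 14*m^5 + 4*m^4 - 14*m^3 - 2*m^2 + 14*m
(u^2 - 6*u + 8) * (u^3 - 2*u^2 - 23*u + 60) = u^5 - 8*u^4 - 3*u^3 + 182*u^2 - 544*u + 480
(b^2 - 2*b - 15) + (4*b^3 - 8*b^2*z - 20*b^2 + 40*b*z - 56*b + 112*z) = 4*b^3 - 8*b^2*z - 19*b^2 + 40*b*z - 58*b + 112*z - 15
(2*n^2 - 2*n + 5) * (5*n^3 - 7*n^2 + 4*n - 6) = 10*n^5 - 24*n^4 + 47*n^3 - 55*n^2 + 32*n - 30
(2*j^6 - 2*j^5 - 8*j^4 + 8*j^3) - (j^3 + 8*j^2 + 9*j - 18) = 2*j^6 - 2*j^5 - 8*j^4 + 7*j^3 - 8*j^2 - 9*j + 18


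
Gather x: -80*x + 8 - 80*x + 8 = 16 - 160*x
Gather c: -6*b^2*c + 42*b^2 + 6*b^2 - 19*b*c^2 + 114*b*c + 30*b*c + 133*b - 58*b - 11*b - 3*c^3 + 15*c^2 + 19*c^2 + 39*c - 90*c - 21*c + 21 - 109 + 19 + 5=48*b^2 + 64*b - 3*c^3 + c^2*(34 - 19*b) + c*(-6*b^2 + 144*b - 72) - 64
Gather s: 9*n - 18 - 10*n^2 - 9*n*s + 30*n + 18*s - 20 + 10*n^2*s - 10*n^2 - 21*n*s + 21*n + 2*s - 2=-20*n^2 + 60*n + s*(10*n^2 - 30*n + 20) - 40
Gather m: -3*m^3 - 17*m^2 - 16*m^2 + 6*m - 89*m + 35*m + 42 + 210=-3*m^3 - 33*m^2 - 48*m + 252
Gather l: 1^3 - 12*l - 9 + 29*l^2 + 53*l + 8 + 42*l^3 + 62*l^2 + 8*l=42*l^3 + 91*l^2 + 49*l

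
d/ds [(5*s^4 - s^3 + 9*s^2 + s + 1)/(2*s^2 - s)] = (20*s^5 - 17*s^4 + 2*s^3 - 11*s^2 - 4*s + 1)/(s^2*(4*s^2 - 4*s + 1))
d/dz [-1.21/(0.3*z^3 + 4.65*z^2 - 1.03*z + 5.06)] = (1.089*z^2 + 11.253*z - 1.2463)/(0.3*z^3 + 4.65*z^2 - 1.03*z + 5.06)^2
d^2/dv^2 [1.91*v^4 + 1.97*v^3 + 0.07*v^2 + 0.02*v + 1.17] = 22.92*v^2 + 11.82*v + 0.14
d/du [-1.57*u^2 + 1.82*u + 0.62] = 1.82 - 3.14*u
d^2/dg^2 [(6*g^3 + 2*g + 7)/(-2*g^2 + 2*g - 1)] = 4*(-10*g^3 - 24*g^2 + 39*g - 9)/(8*g^6 - 24*g^5 + 36*g^4 - 32*g^3 + 18*g^2 - 6*g + 1)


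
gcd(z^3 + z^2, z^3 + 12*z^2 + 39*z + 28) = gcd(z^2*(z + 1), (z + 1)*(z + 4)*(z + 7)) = z + 1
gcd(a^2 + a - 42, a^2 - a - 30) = a - 6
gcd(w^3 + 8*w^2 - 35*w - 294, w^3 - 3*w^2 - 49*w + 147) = w + 7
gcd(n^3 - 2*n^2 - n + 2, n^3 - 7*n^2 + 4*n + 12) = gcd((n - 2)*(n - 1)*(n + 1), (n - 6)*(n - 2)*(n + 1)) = n^2 - n - 2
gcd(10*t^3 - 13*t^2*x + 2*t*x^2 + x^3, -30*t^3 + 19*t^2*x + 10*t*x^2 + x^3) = -5*t^2 + 4*t*x + x^2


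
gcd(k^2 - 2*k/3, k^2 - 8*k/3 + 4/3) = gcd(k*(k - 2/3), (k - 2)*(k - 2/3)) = k - 2/3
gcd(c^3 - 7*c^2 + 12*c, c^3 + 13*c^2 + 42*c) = c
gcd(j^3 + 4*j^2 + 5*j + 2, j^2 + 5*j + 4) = j + 1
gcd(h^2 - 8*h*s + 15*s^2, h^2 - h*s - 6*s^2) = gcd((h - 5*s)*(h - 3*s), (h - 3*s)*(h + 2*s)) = -h + 3*s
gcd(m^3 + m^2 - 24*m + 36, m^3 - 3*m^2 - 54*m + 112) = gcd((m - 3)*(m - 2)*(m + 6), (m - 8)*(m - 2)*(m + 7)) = m - 2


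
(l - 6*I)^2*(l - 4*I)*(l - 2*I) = l^4 - 18*I*l^3 - 116*l^2 + 312*I*l + 288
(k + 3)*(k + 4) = k^2 + 7*k + 12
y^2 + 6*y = y*(y + 6)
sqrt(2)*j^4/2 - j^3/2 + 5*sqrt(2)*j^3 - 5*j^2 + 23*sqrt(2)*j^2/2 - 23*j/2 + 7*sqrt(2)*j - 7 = (j + 1)*(j + 7)*(j - sqrt(2)/2)*(sqrt(2)*j/2 + sqrt(2))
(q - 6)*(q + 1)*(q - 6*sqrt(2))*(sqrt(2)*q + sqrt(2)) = sqrt(2)*q^4 - 12*q^3 - 4*sqrt(2)*q^3 - 11*sqrt(2)*q^2 + 48*q^2 - 6*sqrt(2)*q + 132*q + 72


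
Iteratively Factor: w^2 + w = (w + 1)*(w)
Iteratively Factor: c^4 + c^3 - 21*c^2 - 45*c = (c + 3)*(c^3 - 2*c^2 - 15*c) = (c + 3)^2*(c^2 - 5*c) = (c - 5)*(c + 3)^2*(c)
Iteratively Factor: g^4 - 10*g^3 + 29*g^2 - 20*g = (g - 1)*(g^3 - 9*g^2 + 20*g) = g*(g - 1)*(g^2 - 9*g + 20) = g*(g - 4)*(g - 1)*(g - 5)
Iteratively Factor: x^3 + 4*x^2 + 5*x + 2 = (x + 2)*(x^2 + 2*x + 1) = (x + 1)*(x + 2)*(x + 1)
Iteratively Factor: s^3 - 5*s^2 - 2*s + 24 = (s - 3)*(s^2 - 2*s - 8) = (s - 3)*(s + 2)*(s - 4)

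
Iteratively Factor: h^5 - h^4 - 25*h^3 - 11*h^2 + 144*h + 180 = (h + 3)*(h^4 - 4*h^3 - 13*h^2 + 28*h + 60) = (h + 2)*(h + 3)*(h^3 - 6*h^2 - h + 30) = (h + 2)^2*(h + 3)*(h^2 - 8*h + 15) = (h - 3)*(h + 2)^2*(h + 3)*(h - 5)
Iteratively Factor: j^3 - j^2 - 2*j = (j)*(j^2 - j - 2) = j*(j + 1)*(j - 2)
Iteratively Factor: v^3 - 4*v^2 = (v)*(v^2 - 4*v) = v*(v - 4)*(v)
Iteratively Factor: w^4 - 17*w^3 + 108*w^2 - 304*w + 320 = (w - 4)*(w^3 - 13*w^2 + 56*w - 80) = (w - 4)^2*(w^2 - 9*w + 20) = (w - 5)*(w - 4)^2*(w - 4)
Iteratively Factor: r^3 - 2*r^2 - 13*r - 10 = (r + 1)*(r^2 - 3*r - 10) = (r - 5)*(r + 1)*(r + 2)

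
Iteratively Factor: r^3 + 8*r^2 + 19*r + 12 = (r + 3)*(r^2 + 5*r + 4) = (r + 3)*(r + 4)*(r + 1)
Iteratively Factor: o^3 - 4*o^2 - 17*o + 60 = (o + 4)*(o^2 - 8*o + 15) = (o - 3)*(o + 4)*(o - 5)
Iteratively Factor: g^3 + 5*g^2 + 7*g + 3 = (g + 1)*(g^2 + 4*g + 3) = (g + 1)^2*(g + 3)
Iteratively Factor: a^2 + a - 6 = (a + 3)*(a - 2)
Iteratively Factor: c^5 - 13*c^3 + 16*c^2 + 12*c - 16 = (c - 2)*(c^4 + 2*c^3 - 9*c^2 - 2*c + 8) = (c - 2)*(c - 1)*(c^3 + 3*c^2 - 6*c - 8) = (c - 2)^2*(c - 1)*(c^2 + 5*c + 4) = (c - 2)^2*(c - 1)*(c + 4)*(c + 1)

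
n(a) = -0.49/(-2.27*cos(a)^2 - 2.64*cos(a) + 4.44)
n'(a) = -0.49*(-4.54*sin(a)*cos(a) - 2.64*sin(a))/(-2.27*cos(a)^2 - 2.64*cos(a) + 4.44)^2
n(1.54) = -0.11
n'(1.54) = 0.07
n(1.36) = -0.13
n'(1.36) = 0.12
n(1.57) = -0.11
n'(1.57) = 0.07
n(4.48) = -0.10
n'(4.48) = -0.03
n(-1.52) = -0.11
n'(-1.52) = -0.08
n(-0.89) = -0.26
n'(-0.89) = -0.59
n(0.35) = 11.38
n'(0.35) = 626.28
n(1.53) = -0.11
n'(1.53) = 0.07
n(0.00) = 1.04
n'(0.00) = 0.00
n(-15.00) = -0.10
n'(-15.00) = 0.01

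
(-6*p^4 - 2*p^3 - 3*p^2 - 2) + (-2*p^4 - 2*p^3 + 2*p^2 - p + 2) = -8*p^4 - 4*p^3 - p^2 - p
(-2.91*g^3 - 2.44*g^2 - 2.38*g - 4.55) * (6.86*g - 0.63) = -19.9626*g^4 - 14.9051*g^3 - 14.7896*g^2 - 29.7136*g + 2.8665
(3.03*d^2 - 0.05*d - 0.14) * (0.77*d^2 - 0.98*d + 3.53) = 2.3331*d^4 - 3.0079*d^3 + 10.6371*d^2 - 0.0393*d - 0.4942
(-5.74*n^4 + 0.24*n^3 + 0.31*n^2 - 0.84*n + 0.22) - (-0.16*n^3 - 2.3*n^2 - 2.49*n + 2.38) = -5.74*n^4 + 0.4*n^3 + 2.61*n^2 + 1.65*n - 2.16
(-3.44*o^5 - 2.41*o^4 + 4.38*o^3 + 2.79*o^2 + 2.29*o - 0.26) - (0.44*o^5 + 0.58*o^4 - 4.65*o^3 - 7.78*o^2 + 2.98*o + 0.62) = -3.88*o^5 - 2.99*o^4 + 9.03*o^3 + 10.57*o^2 - 0.69*o - 0.88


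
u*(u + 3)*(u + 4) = u^3 + 7*u^2 + 12*u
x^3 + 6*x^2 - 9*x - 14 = (x - 2)*(x + 1)*(x + 7)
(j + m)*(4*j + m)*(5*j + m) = 20*j^3 + 29*j^2*m + 10*j*m^2 + m^3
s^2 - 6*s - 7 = (s - 7)*(s + 1)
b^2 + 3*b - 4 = (b - 1)*(b + 4)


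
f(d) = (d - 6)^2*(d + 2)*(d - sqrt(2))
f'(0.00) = 55.03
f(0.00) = -101.82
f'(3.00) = 11.70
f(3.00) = 71.36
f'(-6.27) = -2604.94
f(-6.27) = 4939.88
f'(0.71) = 76.32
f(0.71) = -53.41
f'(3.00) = 11.70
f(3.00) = 71.36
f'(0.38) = 70.17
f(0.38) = -77.74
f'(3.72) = -18.42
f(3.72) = 68.56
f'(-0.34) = 33.14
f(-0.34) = -117.05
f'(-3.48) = -710.19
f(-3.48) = 650.97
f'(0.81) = 77.04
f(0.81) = -45.73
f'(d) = (d - 6)^2*(d + 2) + (d - 6)^2*(d - sqrt(2)) + (d + 2)*(d - sqrt(2))*(2*d - 12)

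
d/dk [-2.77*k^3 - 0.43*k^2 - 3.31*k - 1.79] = -8.31*k^2 - 0.86*k - 3.31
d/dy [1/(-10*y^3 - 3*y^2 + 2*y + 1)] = 2*(15*y^2 + 3*y - 1)/(10*y^3 + 3*y^2 - 2*y - 1)^2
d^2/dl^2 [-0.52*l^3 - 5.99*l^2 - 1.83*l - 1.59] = -3.12*l - 11.98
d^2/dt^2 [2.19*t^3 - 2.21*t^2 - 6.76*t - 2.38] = 13.14*t - 4.42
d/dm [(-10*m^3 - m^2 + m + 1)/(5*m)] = -4*m - 1/5 - 1/(5*m^2)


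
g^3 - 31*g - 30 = (g - 6)*(g + 1)*(g + 5)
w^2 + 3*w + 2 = (w + 1)*(w + 2)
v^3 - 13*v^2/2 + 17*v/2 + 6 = (v - 4)*(v - 3)*(v + 1/2)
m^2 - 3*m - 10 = (m - 5)*(m + 2)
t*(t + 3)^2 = t^3 + 6*t^2 + 9*t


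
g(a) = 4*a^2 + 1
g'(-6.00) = -48.00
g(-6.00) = 145.00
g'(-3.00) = -24.00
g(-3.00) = 37.00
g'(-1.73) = -13.84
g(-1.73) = 12.97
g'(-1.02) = -8.16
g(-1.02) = 5.16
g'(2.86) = 22.88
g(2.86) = 33.72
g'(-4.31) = -34.48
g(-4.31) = 75.30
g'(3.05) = 24.40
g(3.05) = 38.21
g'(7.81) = 62.48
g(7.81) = 244.98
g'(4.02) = 32.16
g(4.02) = 65.64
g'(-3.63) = -29.04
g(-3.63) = 53.71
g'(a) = 8*a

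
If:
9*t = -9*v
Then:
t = -v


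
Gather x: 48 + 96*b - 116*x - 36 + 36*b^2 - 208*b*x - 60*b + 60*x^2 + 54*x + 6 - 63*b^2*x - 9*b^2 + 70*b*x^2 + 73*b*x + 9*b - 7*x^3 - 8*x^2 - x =27*b^2 + 45*b - 7*x^3 + x^2*(70*b + 52) + x*(-63*b^2 - 135*b - 63) + 18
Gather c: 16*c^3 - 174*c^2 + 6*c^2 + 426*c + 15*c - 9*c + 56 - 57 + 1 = 16*c^3 - 168*c^2 + 432*c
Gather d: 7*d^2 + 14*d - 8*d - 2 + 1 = 7*d^2 + 6*d - 1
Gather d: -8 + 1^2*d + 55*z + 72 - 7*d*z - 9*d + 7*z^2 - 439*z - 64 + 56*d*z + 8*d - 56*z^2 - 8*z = 49*d*z - 49*z^2 - 392*z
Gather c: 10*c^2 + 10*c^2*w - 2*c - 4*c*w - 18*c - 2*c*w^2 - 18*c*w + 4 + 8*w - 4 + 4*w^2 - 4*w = c^2*(10*w + 10) + c*(-2*w^2 - 22*w - 20) + 4*w^2 + 4*w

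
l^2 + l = l*(l + 1)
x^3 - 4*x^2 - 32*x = x*(x - 8)*(x + 4)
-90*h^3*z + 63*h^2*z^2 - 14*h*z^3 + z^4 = z*(-6*h + z)*(-5*h + z)*(-3*h + z)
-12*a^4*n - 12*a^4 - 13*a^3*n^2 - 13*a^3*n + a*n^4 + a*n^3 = (-4*a + n)*(a + n)*(3*a + n)*(a*n + a)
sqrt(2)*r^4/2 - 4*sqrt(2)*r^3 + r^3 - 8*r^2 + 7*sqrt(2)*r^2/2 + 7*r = r*(r - 7)*(r - 1)*(sqrt(2)*r/2 + 1)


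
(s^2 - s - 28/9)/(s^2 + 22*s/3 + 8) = (s - 7/3)/(s + 6)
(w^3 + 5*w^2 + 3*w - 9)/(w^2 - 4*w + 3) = (w^2 + 6*w + 9)/(w - 3)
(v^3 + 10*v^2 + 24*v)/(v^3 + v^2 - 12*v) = (v + 6)/(v - 3)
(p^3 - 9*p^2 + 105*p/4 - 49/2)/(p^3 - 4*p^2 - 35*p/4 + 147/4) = (p - 2)/(p + 3)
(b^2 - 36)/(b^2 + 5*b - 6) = (b - 6)/(b - 1)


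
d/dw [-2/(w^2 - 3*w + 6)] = 2*(2*w - 3)/(w^2 - 3*w + 6)^2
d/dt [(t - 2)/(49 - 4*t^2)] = (-4*t^2 + 8*t*(t - 2) + 49)/(4*t^2 - 49)^2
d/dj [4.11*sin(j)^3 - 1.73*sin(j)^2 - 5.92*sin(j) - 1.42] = (12.33*sin(j)^2 - 3.46*sin(j) - 5.92)*cos(j)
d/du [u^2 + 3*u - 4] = 2*u + 3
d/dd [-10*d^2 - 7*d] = -20*d - 7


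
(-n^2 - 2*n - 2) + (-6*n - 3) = -n^2 - 8*n - 5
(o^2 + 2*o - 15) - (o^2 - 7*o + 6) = 9*o - 21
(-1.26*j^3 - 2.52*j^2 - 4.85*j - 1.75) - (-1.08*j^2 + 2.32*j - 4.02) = -1.26*j^3 - 1.44*j^2 - 7.17*j + 2.27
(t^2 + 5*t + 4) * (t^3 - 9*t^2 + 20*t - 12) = t^5 - 4*t^4 - 21*t^3 + 52*t^2 + 20*t - 48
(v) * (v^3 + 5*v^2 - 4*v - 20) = v^4 + 5*v^3 - 4*v^2 - 20*v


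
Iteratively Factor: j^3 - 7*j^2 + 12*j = (j - 3)*(j^2 - 4*j) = j*(j - 3)*(j - 4)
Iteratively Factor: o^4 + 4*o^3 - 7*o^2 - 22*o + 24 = (o + 3)*(o^3 + o^2 - 10*o + 8) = (o - 1)*(o + 3)*(o^2 + 2*o - 8) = (o - 2)*(o - 1)*(o + 3)*(o + 4)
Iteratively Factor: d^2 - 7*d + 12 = (d - 4)*(d - 3)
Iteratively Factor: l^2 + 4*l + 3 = (l + 3)*(l + 1)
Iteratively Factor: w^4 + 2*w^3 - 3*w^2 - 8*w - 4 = (w - 2)*(w^3 + 4*w^2 + 5*w + 2) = (w - 2)*(w + 2)*(w^2 + 2*w + 1) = (w - 2)*(w + 1)*(w + 2)*(w + 1)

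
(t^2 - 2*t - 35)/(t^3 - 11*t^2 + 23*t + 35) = (t + 5)/(t^2 - 4*t - 5)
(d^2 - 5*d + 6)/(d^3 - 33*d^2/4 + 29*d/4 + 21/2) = 4*(d - 3)/(4*d^2 - 25*d - 21)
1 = 1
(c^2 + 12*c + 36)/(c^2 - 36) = (c + 6)/(c - 6)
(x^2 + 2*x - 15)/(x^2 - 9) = (x + 5)/(x + 3)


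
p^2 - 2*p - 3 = (p - 3)*(p + 1)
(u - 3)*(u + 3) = u^2 - 9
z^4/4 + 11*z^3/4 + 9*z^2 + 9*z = z*(z/4 + 1/2)*(z + 3)*(z + 6)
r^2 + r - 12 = (r - 3)*(r + 4)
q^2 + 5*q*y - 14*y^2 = (q - 2*y)*(q + 7*y)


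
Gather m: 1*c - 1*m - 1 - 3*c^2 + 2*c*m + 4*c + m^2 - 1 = -3*c^2 + 5*c + m^2 + m*(2*c - 1) - 2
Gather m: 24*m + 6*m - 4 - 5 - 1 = 30*m - 10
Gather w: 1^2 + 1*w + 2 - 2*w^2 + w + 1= -2*w^2 + 2*w + 4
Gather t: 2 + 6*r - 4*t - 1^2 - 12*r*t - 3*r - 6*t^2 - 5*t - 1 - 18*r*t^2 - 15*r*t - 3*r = t^2*(-18*r - 6) + t*(-27*r - 9)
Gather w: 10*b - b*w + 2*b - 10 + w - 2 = 12*b + w*(1 - b) - 12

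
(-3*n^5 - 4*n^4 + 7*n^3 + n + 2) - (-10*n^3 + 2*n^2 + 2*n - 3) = -3*n^5 - 4*n^4 + 17*n^3 - 2*n^2 - n + 5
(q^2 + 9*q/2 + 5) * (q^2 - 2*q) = q^4 + 5*q^3/2 - 4*q^2 - 10*q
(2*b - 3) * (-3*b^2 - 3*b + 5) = -6*b^3 + 3*b^2 + 19*b - 15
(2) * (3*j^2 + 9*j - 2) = 6*j^2 + 18*j - 4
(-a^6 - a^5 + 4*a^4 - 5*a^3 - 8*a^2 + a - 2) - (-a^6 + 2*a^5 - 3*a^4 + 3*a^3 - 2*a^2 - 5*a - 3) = -3*a^5 + 7*a^4 - 8*a^3 - 6*a^2 + 6*a + 1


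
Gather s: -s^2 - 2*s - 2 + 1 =-s^2 - 2*s - 1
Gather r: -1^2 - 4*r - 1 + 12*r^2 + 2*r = 12*r^2 - 2*r - 2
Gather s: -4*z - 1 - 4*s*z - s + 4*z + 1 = s*(-4*z - 1)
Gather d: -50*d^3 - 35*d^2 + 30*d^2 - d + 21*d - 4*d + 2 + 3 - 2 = -50*d^3 - 5*d^2 + 16*d + 3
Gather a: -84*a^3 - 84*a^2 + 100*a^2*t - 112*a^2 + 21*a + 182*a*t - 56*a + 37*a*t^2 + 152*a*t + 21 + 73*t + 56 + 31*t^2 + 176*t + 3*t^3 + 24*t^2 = -84*a^3 + a^2*(100*t - 196) + a*(37*t^2 + 334*t - 35) + 3*t^3 + 55*t^2 + 249*t + 77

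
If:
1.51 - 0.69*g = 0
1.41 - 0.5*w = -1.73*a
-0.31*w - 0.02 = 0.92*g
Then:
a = -2.71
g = 2.19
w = -6.56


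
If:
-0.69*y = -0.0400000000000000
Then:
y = 0.06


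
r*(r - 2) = r^2 - 2*r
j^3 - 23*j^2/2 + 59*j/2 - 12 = (j - 8)*(j - 3)*(j - 1/2)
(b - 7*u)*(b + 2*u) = b^2 - 5*b*u - 14*u^2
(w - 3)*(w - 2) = w^2 - 5*w + 6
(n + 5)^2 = n^2 + 10*n + 25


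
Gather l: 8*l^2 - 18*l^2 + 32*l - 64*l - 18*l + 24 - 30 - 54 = -10*l^2 - 50*l - 60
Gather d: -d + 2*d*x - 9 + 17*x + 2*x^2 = d*(2*x - 1) + 2*x^2 + 17*x - 9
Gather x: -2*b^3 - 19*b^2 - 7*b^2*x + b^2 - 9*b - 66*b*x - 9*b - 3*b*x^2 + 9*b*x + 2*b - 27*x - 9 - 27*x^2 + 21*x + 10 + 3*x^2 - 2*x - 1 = -2*b^3 - 18*b^2 - 16*b + x^2*(-3*b - 24) + x*(-7*b^2 - 57*b - 8)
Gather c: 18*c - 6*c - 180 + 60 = 12*c - 120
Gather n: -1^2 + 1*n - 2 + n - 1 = 2*n - 4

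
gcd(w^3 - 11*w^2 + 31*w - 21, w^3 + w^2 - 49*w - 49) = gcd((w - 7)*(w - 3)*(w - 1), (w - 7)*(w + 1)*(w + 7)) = w - 7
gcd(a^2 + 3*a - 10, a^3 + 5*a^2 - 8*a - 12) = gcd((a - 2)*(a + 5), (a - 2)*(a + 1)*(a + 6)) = a - 2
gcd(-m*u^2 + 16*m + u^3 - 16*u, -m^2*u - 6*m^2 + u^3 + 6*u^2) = -m + u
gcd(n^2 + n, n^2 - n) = n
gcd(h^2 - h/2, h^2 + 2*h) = h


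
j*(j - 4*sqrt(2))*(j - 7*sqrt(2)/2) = j^3 - 15*sqrt(2)*j^2/2 + 28*j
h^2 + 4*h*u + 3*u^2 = (h + u)*(h + 3*u)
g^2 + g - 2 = (g - 1)*(g + 2)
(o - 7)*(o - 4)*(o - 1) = o^3 - 12*o^2 + 39*o - 28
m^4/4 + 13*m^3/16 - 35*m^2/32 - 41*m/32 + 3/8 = (m/4 + 1/4)*(m - 3/2)*(m - 1/4)*(m + 4)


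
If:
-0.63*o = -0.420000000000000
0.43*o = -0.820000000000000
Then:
No Solution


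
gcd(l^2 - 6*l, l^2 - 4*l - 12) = l - 6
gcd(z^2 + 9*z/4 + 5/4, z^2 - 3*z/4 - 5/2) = z + 5/4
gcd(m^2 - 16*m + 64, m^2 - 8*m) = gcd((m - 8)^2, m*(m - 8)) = m - 8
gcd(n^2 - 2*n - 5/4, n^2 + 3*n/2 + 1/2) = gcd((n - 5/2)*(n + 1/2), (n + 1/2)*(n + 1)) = n + 1/2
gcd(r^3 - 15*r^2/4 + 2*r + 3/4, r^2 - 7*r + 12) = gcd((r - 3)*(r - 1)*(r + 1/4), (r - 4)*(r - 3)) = r - 3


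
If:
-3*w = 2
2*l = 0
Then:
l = 0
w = -2/3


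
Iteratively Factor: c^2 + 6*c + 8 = (c + 2)*(c + 4)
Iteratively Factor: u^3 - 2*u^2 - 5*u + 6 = (u - 3)*(u^2 + u - 2) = (u - 3)*(u + 2)*(u - 1)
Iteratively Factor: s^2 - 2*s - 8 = (s - 4)*(s + 2)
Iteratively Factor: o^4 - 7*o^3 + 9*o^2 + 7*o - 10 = (o + 1)*(o^3 - 8*o^2 + 17*o - 10) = (o - 5)*(o + 1)*(o^2 - 3*o + 2) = (o - 5)*(o - 2)*(o + 1)*(o - 1)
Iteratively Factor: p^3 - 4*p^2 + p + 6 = (p + 1)*(p^2 - 5*p + 6) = (p - 2)*(p + 1)*(p - 3)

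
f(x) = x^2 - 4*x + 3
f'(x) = 2*x - 4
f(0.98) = 0.04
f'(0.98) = -2.04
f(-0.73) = 6.45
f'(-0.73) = -5.46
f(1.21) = -0.38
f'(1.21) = -1.58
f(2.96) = -0.08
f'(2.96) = 1.92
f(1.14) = -0.26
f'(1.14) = -1.72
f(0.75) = 0.56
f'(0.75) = -2.50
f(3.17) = 0.37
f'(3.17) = 2.34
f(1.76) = -0.94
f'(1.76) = -0.48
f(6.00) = 15.00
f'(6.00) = 8.00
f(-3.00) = 24.00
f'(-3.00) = -10.00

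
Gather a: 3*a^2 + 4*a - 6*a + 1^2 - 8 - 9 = 3*a^2 - 2*a - 16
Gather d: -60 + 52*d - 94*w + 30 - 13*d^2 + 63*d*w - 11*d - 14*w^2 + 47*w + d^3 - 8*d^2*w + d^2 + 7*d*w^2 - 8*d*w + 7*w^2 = d^3 + d^2*(-8*w - 12) + d*(7*w^2 + 55*w + 41) - 7*w^2 - 47*w - 30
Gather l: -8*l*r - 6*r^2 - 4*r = -8*l*r - 6*r^2 - 4*r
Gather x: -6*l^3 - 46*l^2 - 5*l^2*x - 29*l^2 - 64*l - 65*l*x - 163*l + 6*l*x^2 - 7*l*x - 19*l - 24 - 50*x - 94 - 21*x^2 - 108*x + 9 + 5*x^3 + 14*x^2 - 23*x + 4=-6*l^3 - 75*l^2 - 246*l + 5*x^3 + x^2*(6*l - 7) + x*(-5*l^2 - 72*l - 181) - 105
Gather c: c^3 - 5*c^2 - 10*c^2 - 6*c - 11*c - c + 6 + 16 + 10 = c^3 - 15*c^2 - 18*c + 32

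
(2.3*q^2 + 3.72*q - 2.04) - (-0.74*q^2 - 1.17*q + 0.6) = 3.04*q^2 + 4.89*q - 2.64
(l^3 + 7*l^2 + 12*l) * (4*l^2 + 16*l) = 4*l^5 + 44*l^4 + 160*l^3 + 192*l^2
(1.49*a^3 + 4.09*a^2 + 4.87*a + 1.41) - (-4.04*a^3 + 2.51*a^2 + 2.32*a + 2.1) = 5.53*a^3 + 1.58*a^2 + 2.55*a - 0.69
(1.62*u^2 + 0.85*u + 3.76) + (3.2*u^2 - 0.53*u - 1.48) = 4.82*u^2 + 0.32*u + 2.28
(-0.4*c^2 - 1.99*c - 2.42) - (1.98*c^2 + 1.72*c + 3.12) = -2.38*c^2 - 3.71*c - 5.54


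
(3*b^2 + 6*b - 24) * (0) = 0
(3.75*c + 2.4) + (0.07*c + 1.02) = 3.82*c + 3.42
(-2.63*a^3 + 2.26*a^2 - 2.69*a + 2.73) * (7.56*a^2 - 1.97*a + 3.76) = -19.8828*a^5 + 22.2667*a^4 - 34.6774*a^3 + 34.4357*a^2 - 15.4925*a + 10.2648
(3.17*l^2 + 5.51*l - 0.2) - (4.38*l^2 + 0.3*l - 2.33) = -1.21*l^2 + 5.21*l + 2.13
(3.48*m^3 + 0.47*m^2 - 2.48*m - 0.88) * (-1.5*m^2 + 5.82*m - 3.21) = -5.22*m^5 + 19.5486*m^4 - 4.7154*m^3 - 14.6223*m^2 + 2.8392*m + 2.8248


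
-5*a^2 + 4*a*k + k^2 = (-a + k)*(5*a + k)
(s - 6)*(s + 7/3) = s^2 - 11*s/3 - 14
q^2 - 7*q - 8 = (q - 8)*(q + 1)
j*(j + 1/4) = j^2 + j/4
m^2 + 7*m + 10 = (m + 2)*(m + 5)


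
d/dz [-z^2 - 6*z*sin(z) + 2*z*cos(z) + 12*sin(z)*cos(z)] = -2*z*sin(z) - 6*z*cos(z) - 2*z - 6*sin(z) + 2*cos(z) + 12*cos(2*z)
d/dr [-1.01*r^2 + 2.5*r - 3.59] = 2.5 - 2.02*r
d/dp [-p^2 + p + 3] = 1 - 2*p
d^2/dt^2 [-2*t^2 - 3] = -4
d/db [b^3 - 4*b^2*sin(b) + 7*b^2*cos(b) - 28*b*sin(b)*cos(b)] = -7*b^2*sin(b) - 4*b^2*cos(b) + 3*b^2 - 8*b*sin(b) + 14*b*cos(b) - 28*b*cos(2*b) - 14*sin(2*b)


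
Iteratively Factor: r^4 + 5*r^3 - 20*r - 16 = (r + 1)*(r^3 + 4*r^2 - 4*r - 16) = (r + 1)*(r + 2)*(r^2 + 2*r - 8) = (r + 1)*(r + 2)*(r + 4)*(r - 2)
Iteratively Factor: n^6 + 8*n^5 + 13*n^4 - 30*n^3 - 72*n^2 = (n)*(n^5 + 8*n^4 + 13*n^3 - 30*n^2 - 72*n) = n*(n - 2)*(n^4 + 10*n^3 + 33*n^2 + 36*n) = n^2*(n - 2)*(n^3 + 10*n^2 + 33*n + 36) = n^2*(n - 2)*(n + 3)*(n^2 + 7*n + 12) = n^2*(n - 2)*(n + 3)*(n + 4)*(n + 3)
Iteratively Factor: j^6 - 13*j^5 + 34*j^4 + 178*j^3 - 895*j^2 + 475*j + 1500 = (j - 5)*(j^5 - 8*j^4 - 6*j^3 + 148*j^2 - 155*j - 300) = (j - 5)^2*(j^4 - 3*j^3 - 21*j^2 + 43*j + 60) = (j - 5)^2*(j + 1)*(j^3 - 4*j^2 - 17*j + 60) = (j - 5)^2*(j + 1)*(j + 4)*(j^2 - 8*j + 15) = (j - 5)^2*(j - 3)*(j + 1)*(j + 4)*(j - 5)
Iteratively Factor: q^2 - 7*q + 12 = (q - 4)*(q - 3)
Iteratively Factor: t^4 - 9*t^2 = (t - 3)*(t^3 + 3*t^2) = (t - 3)*(t + 3)*(t^2) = t*(t - 3)*(t + 3)*(t)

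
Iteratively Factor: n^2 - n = (n - 1)*(n)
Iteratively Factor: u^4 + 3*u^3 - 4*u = (u)*(u^3 + 3*u^2 - 4) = u*(u + 2)*(u^2 + u - 2) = u*(u + 2)^2*(u - 1)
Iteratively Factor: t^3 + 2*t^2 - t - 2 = (t - 1)*(t^2 + 3*t + 2) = (t - 1)*(t + 1)*(t + 2)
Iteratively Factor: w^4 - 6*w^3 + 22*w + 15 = (w + 1)*(w^3 - 7*w^2 + 7*w + 15) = (w - 5)*(w + 1)*(w^2 - 2*w - 3) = (w - 5)*(w - 3)*(w + 1)*(w + 1)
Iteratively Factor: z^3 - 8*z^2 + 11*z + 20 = (z + 1)*(z^2 - 9*z + 20) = (z - 4)*(z + 1)*(z - 5)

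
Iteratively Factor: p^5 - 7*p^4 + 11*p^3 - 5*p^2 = (p)*(p^4 - 7*p^3 + 11*p^2 - 5*p) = p*(p - 1)*(p^3 - 6*p^2 + 5*p) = p*(p - 5)*(p - 1)*(p^2 - p) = p*(p - 5)*(p - 1)^2*(p)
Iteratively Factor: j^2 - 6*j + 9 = (j - 3)*(j - 3)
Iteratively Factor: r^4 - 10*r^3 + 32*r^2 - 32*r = (r - 4)*(r^3 - 6*r^2 + 8*r) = (r - 4)^2*(r^2 - 2*r) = r*(r - 4)^2*(r - 2)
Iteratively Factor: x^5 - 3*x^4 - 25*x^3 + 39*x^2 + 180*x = (x - 4)*(x^4 + x^3 - 21*x^2 - 45*x) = x*(x - 4)*(x^3 + x^2 - 21*x - 45) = x*(x - 5)*(x - 4)*(x^2 + 6*x + 9) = x*(x - 5)*(x - 4)*(x + 3)*(x + 3)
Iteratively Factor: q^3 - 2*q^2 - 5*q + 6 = (q + 2)*(q^2 - 4*q + 3) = (q - 3)*(q + 2)*(q - 1)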